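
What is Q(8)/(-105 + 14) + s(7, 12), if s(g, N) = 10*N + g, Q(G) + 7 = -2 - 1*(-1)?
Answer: 11565/91 ≈ 127.09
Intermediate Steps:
Q(G) = -8 (Q(G) = -7 + (-2 - 1*(-1)) = -7 + (-2 + 1) = -7 - 1 = -8)
s(g, N) = g + 10*N
Q(8)/(-105 + 14) + s(7, 12) = -8/(-105 + 14) + (7 + 10*12) = -8/(-91) + (7 + 120) = -8*(-1/91) + 127 = 8/91 + 127 = 11565/91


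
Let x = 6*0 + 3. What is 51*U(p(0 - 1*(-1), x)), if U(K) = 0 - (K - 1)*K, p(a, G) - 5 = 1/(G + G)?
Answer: -13175/12 ≈ -1097.9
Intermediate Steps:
x = 3 (x = 0 + 3 = 3)
p(a, G) = 5 + 1/(2*G) (p(a, G) = 5 + 1/(G + G) = 5 + 1/(2*G))
U(K) = -K*(-1 + K) (U(K) = 0 - (-1 + K)*K = 0 - K*(-1 + K) = -K*(-1 + K))
51*U(p(0 - 1*(-1), x)) = 51*((5 + (½)/3)*(1 - (5 + (½)/3))) = 51*((5 + (½)*(⅓))*(1 - (5 + (½)*(⅓)))) = 51*((5 + ⅙)*(1 - (5 + ⅙))) = 51*(31*(1 - 1*31/6)/6) = 51*(31*(1 - 31/6)/6) = 51*((31/6)*(-25/6)) = 51*(-775/36) = -13175/12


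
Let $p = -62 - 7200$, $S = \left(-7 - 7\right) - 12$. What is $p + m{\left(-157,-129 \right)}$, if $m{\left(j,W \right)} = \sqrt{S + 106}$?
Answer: $-7262 + 4 \sqrt{5} \approx -7253.1$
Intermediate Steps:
$S = -26$ ($S = -14 - 12 = -26$)
$m{\left(j,W \right)} = 4 \sqrt{5}$ ($m{\left(j,W \right)} = \sqrt{-26 + 106} = \sqrt{80} = 4 \sqrt{5}$)
$p = -7262$ ($p = -62 - 7200 = -7262$)
$p + m{\left(-157,-129 \right)} = -7262 + 4 \sqrt{5}$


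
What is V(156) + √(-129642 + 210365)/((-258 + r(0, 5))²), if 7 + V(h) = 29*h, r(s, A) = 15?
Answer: 4517 + √80723/59049 ≈ 4517.0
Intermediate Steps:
V(h) = -7 + 29*h
V(156) + √(-129642 + 210365)/((-258 + r(0, 5))²) = (-7 + 29*156) + √(-129642 + 210365)/((-258 + 15)²) = (-7 + 4524) + √80723/((-243)²) = 4517 + √80723/59049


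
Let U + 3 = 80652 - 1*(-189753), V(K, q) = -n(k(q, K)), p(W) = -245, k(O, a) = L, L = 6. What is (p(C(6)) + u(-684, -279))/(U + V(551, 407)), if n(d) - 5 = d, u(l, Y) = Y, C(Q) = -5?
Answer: -524/270391 ≈ -0.0019379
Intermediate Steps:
k(O, a) = 6
n(d) = 5 + d
V(K, q) = -11 (V(K, q) = -(5 + 6) = -1*11 = -11)
U = 270402 (U = -3 + (80652 - 1*(-189753)) = -3 + (80652 + 189753) = -3 + 270405 = 270402)
(p(C(6)) + u(-684, -279))/(U + V(551, 407)) = (-245 - 279)/(270402 - 11) = -524/270391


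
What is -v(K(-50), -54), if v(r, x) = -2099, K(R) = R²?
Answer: 2099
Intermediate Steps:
-v(K(-50), -54) = -1*(-2099) = 2099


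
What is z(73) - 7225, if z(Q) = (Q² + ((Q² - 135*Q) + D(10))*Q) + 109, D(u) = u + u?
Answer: -330725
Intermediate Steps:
D(u) = 2*u
z(Q) = 109 + Q² + Q*(20 + Q² - 135*Q) (z(Q) = (Q² + ((Q² - 135*Q) + 2*10)*Q) + 109 = (Q² + ((Q² - 135*Q) + 20)*Q) + 109 = (Q² + (20 + Q² - 135*Q)*Q) + 109 = (Q² + Q*(20 + Q² - 135*Q)) + 109 = 109 + Q² + Q*(20 + Q² - 135*Q))
z(73) - 7225 = (109 + 73³ - 134*73² + 20*73) - 7225 = (109 + 389017 - 134*5329 + 1460) - 7225 = (109 + 389017 - 714086 + 1460) - 7225 = -323500 - 7225 = -330725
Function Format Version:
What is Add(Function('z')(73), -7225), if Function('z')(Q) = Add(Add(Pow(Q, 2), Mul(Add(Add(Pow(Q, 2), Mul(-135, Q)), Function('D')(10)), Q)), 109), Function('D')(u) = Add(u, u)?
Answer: -330725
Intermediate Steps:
Function('D')(u) = Mul(2, u)
Function('z')(Q) = Add(109, Pow(Q, 2), Mul(Q, Add(20, Pow(Q, 2), Mul(-135, Q)))) (Function('z')(Q) = Add(Add(Pow(Q, 2), Mul(Add(Add(Pow(Q, 2), Mul(-135, Q)), Mul(2, 10)), Q)), 109) = Add(Add(Pow(Q, 2), Mul(Add(Add(Pow(Q, 2), Mul(-135, Q)), 20), Q)), 109) = Add(Add(Pow(Q, 2), Mul(Add(20, Pow(Q, 2), Mul(-135, Q)), Q)), 109) = Add(Add(Pow(Q, 2), Mul(Q, Add(20, Pow(Q, 2), Mul(-135, Q)))), 109) = Add(109, Pow(Q, 2), Mul(Q, Add(20, Pow(Q, 2), Mul(-135, Q)))))
Add(Function('z')(73), -7225) = Add(Add(109, Pow(73, 3), Mul(-134, Pow(73, 2)), Mul(20, 73)), -7225) = Add(Add(109, 389017, Mul(-134, 5329), 1460), -7225) = Add(Add(109, 389017, -714086, 1460), -7225) = Add(-323500, -7225) = -330725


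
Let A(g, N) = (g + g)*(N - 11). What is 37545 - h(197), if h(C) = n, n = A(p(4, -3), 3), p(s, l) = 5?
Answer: 37625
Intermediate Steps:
A(g, N) = 2*g*(-11 + N) (A(g, N) = (2*g)*(-11 + N) = 2*g*(-11 + N))
n = -80 (n = 2*5*(-11 + 3) = 2*5*(-8) = -80)
h(C) = -80
37545 - h(197) = 37545 - 1*(-80) = 37545 + 80 = 37625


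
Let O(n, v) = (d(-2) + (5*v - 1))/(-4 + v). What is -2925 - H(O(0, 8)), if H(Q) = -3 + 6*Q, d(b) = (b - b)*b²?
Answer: -5961/2 ≈ -2980.5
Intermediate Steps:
d(b) = 0 (d(b) = 0*b² = 0)
O(n, v) = (-1 + 5*v)/(-4 + v) (O(n, v) = (0 + (5*v - 1))/(-4 + v) = (0 + (-1 + 5*v))/(-4 + v) = (-1 + 5*v)/(-4 + v))
-2925 - H(O(0, 8)) = -2925 - (-3 + 6*((-1 + 5*8)/(-4 + 8))) = -2925 - (-3 + 6*((-1 + 40)/4)) = -2925 - (-3 + 6*((¼)*39)) = -2925 - (-3 + 6*(39/4)) = -2925 - (-3 + 117/2) = -2925 - 1*111/2 = -2925 - 111/2 = -5961/2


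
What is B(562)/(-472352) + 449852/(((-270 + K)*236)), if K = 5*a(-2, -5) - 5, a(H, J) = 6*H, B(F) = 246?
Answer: -26563492583/4668018640 ≈ -5.6905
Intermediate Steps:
K = -65 (K = 5*(6*(-2)) - 5 = 5*(-12) - 5 = -60 - 5 = -65)
B(562)/(-472352) + 449852/(((-270 + K)*236)) = 246/(-472352) + 449852/(((-270 - 65)*236)) = 246*(-1/472352) + 449852/((-335*236)) = -123/236176 + 449852/(-79060) = -123/236176 + 449852*(-1/79060) = -123/236176 - 112463/19765 = -26563492583/4668018640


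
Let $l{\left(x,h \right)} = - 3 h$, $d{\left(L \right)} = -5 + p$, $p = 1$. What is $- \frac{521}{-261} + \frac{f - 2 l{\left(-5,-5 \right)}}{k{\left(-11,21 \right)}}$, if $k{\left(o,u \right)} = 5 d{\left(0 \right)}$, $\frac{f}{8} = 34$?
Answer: $- \frac{26371}{2610} \approx -10.104$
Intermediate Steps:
$d{\left(L \right)} = -4$ ($d{\left(L \right)} = -5 + 1 = -4$)
$f = 272$ ($f = 8 \cdot 34 = 272$)
$k{\left(o,u \right)} = -20$ ($k{\left(o,u \right)} = 5 \left(-4\right) = -20$)
$- \frac{521}{-261} + \frac{f - 2 l{\left(-5,-5 \right)}}{k{\left(-11,21 \right)}} = - \frac{521}{-261} + \frac{272 - 2 \left(\left(-3\right) \left(-5\right)\right)}{-20} = \left(-521\right) \left(- \frac{1}{261}\right) + \left(272 - 30\right) \left(- \frac{1}{20}\right) = \frac{521}{261} + \left(272 - 30\right) \left(- \frac{1}{20}\right) = \frac{521}{261} + 242 \left(- \frac{1}{20}\right) = \frac{521}{261} - \frac{121}{10} = - \frac{26371}{2610}$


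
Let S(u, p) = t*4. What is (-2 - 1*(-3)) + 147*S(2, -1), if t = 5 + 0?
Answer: 2941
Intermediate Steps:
t = 5
S(u, p) = 20 (S(u, p) = 5*4 = 20)
(-2 - 1*(-3)) + 147*S(2, -1) = (-2 - 1*(-3)) + 147*20 = (-2 + 3) + 2940 = 1 + 2940 = 2941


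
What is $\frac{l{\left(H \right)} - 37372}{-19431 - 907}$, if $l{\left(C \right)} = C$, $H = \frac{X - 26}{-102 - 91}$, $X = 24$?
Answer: $\frac{3606397}{1962617} \approx 1.8375$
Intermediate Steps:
$H = \frac{2}{193}$ ($H = \frac{24 - 26}{-102 - 91} = - \frac{2}{-193} = \left(-2\right) \left(- \frac{1}{193}\right) = \frac{2}{193} \approx 0.010363$)
$\frac{l{\left(H \right)} - 37372}{-19431 - 907} = \frac{\frac{2}{193} - 37372}{-19431 - 907} = - \frac{7212794}{193 \left(-20338\right)} = \left(- \frac{7212794}{193}\right) \left(- \frac{1}{20338}\right) = \frac{3606397}{1962617}$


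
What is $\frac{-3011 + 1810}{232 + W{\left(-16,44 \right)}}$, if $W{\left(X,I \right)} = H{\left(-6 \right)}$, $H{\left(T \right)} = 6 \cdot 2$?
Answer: $- \frac{1201}{244} \approx -4.9221$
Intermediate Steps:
$H{\left(T \right)} = 12$
$W{\left(X,I \right)} = 12$
$\frac{-3011 + 1810}{232 + W{\left(-16,44 \right)}} = \frac{-3011 + 1810}{232 + 12} = - \frac{1201}{244}$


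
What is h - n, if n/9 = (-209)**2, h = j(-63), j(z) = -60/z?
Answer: -8255689/21 ≈ -3.9313e+5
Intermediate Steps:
h = 20/21 (h = -60/(-63) = -60*(-1/63) = 20/21 ≈ 0.95238)
n = 393129 (n = 9*(-209)**2 = 9*43681 = 393129)
h - n = 20/21 - 1*393129 = 20/21 - 393129 = -8255689/21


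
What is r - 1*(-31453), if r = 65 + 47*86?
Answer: 35560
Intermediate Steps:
r = 4107 (r = 65 + 4042 = 4107)
r - 1*(-31453) = 4107 - 1*(-31453) = 4107 + 31453 = 35560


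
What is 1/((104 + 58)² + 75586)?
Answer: 1/101830 ≈ 9.8203e-6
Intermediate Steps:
1/((104 + 58)² + 75586) = 1/(162² + 75586) = 1/(26244 + 75586) = 1/101830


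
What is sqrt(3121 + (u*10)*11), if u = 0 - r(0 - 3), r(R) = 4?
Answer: sqrt(2681) ≈ 51.778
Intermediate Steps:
u = -4 (u = 0 - 1*4 = 0 - 4 = -4)
sqrt(3121 + (u*10)*11) = sqrt(3121 - 4*10*11) = sqrt(3121 - 40*11) = sqrt(3121 - 440) = sqrt(2681)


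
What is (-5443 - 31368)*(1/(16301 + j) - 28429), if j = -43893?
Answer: 28875025801859/27592 ≈ 1.0465e+9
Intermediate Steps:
(-5443 - 31368)*(1/(16301 + j) - 28429) = (-5443 - 31368)*(1/(16301 - 43893) - 28429) = -36811*(1/(-27592) - 28429) = -36811*(-1/27592 - 28429) = -36811*(-784412969/27592) = 28875025801859/27592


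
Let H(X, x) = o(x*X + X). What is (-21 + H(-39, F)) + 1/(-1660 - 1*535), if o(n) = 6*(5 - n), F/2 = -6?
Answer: -5630176/2195 ≈ -2565.0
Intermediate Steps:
F = -12 (F = 2*(-6) = -12)
o(n) = 30 - 6*n
H(X, x) = 30 - 6*X - 6*X*x (H(X, x) = 30 - 6*(x*X + X) = 30 - 6*(X*x + X) = 30 - 6*(X + X*x) = 30 + (-6*X - 6*X*x) = 30 - 6*X - 6*X*x)
(-21 + H(-39, F)) + 1/(-1660 - 1*535) = (-21 + (30 - 6*(-39)*(1 - 12))) + 1/(-1660 - 1*535) = (-21 + (30 - 6*(-39)*(-11))) + 1/(-1660 - 535) = (-21 + (30 - 2574)) + 1/(-2195) = (-21 - 2544) - 1/2195 = -2565 - 1/2195 = -5630176/2195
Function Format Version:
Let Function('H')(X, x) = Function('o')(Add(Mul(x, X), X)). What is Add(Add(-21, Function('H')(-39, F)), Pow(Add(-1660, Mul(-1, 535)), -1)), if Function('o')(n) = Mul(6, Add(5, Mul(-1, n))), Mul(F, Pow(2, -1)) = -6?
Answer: Rational(-5630176, 2195) ≈ -2565.0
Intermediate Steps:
F = -12 (F = Mul(2, -6) = -12)
Function('o')(n) = Add(30, Mul(-6, n))
Function('H')(X, x) = Add(30, Mul(-6, X), Mul(-6, X, x)) (Function('H')(X, x) = Add(30, Mul(-6, Add(Mul(x, X), X))) = Add(30, Mul(-6, Add(Mul(X, x), X))) = Add(30, Mul(-6, Add(X, Mul(X, x)))) = Add(30, Add(Mul(-6, X), Mul(-6, X, x))) = Add(30, Mul(-6, X), Mul(-6, X, x)))
Add(Add(-21, Function('H')(-39, F)), Pow(Add(-1660, Mul(-1, 535)), -1)) = Add(Add(-21, Add(30, Mul(-6, -39, Add(1, -12)))), Pow(Add(-1660, Mul(-1, 535)), -1)) = Add(Add(-21, Add(30, Mul(-6, -39, -11))), Pow(Add(-1660, -535), -1)) = Add(Add(-21, Add(30, -2574)), Pow(-2195, -1)) = Add(Add(-21, -2544), Rational(-1, 2195)) = Add(-2565, Rational(-1, 2195)) = Rational(-5630176, 2195)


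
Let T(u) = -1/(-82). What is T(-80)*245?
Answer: 245/82 ≈ 2.9878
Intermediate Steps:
T(u) = 1/82 (T(u) = -1*(-1/82) = 1/82)
T(-80)*245 = (1/82)*245 = 245/82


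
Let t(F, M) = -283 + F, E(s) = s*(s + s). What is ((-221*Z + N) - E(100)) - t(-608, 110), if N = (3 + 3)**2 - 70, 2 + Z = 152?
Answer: -52293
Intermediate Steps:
Z = 150 (Z = -2 + 152 = 150)
E(s) = 2*s**2 (E(s) = s*(2*s) = 2*s**2)
N = -34 (N = 6**2 - 70 = 36 - 70 = -34)
((-221*Z + N) - E(100)) - t(-608, 110) = ((-221*150 - 34) - 2*100**2) - (-283 - 608) = ((-33150 - 34) - 2*10000) - 1*(-891) = (-33184 - 1*20000) + 891 = (-33184 - 20000) + 891 = -53184 + 891 = -52293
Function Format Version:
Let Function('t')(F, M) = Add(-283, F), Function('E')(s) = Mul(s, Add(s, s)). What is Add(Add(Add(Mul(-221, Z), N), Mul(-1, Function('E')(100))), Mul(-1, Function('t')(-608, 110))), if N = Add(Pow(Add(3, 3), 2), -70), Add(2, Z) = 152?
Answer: -52293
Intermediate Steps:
Z = 150 (Z = Add(-2, 152) = 150)
Function('E')(s) = Mul(2, Pow(s, 2)) (Function('E')(s) = Mul(s, Mul(2, s)) = Mul(2, Pow(s, 2)))
N = -34 (N = Add(Pow(6, 2), -70) = Add(36, -70) = -34)
Add(Add(Add(Mul(-221, Z), N), Mul(-1, Function('E')(100))), Mul(-1, Function('t')(-608, 110))) = Add(Add(Add(Mul(-221, 150), -34), Mul(-1, Mul(2, Pow(100, 2)))), Mul(-1, Add(-283, -608))) = Add(Add(Add(-33150, -34), Mul(-1, Mul(2, 10000))), Mul(-1, -891)) = Add(Add(-33184, Mul(-1, 20000)), 891) = Add(Add(-33184, -20000), 891) = Add(-53184, 891) = -52293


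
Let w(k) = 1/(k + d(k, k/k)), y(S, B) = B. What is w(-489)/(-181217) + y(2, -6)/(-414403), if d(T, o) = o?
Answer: 531017779/36647271804088 ≈ 1.4490e-5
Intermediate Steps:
w(k) = 1/(1 + k) (w(k) = 1/(k + k/k) = 1/(k + 1) = 1/(1 + k))
w(-489)/(-181217) + y(2, -6)/(-414403) = 1/((1 - 489)*(-181217)) - 6/(-414403) = -1/181217/(-488) - 6*(-1/414403) = -1/488*(-1/181217) + 6/414403 = 1/88433896 + 6/414403 = 531017779/36647271804088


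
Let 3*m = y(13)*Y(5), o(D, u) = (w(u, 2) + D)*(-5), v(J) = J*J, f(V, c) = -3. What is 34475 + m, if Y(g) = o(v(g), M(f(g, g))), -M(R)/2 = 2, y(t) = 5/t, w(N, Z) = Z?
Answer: 447950/13 ≈ 34458.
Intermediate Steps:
M(R) = -4 (M(R) = -2*2 = -4)
v(J) = J²
o(D, u) = -10 - 5*D (o(D, u) = (2 + D)*(-5) = -10 - 5*D)
Y(g) = -10 - 5*g²
m = -225/13 (m = ((5/13)*(-10 - 5*5²))/3 = ((5*(1/13))*(-10 - 5*25))/3 = (5*(-10 - 125)/13)/3 = ((5/13)*(-135))/3 = (⅓)*(-675/13) = -225/13 ≈ -17.308)
34475 + m = 34475 - 225/13 = 447950/13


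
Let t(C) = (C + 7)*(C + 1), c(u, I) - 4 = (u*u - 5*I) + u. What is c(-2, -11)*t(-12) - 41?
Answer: 3314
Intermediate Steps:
c(u, I) = 4 + u + u**2 - 5*I (c(u, I) = 4 + ((u*u - 5*I) + u) = 4 + ((u**2 - 5*I) + u) = 4 + (u + u**2 - 5*I) = 4 + u + u**2 - 5*I)
t(C) = (1 + C)*(7 + C) (t(C) = (7 + C)*(1 + C) = (1 + C)*(7 + C))
c(-2, -11)*t(-12) - 41 = (4 - 2 + (-2)**2 - 5*(-11))*(7 + (-12)**2 + 8*(-12)) - 41 = (4 - 2 + 4 + 55)*(7 + 144 - 96) - 41 = 61*55 - 41 = 3355 - 41 = 3314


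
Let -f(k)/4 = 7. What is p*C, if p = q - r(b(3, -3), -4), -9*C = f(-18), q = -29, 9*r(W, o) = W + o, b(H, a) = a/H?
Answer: -7168/81 ≈ -88.494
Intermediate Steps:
f(k) = -28 (f(k) = -4*7 = -28)
r(W, o) = W/9 + o/9 (r(W, o) = (W + o)/9 = W/9 + o/9)
C = 28/9 (C = -1/9*(-28) = 28/9 ≈ 3.1111)
p = -256/9 (p = -29 - ((-3/3)/9 + (1/9)*(-4)) = -29 - ((-3*1/3)/9 - 4/9) = -29 - ((1/9)*(-1) - 4/9) = -29 - (-1/9 - 4/9) = -29 - 1*(-5/9) = -29 + 5/9 = -256/9 ≈ -28.444)
p*C = -256/9*28/9 = -7168/81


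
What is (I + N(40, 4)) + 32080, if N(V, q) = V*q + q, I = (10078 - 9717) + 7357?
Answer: 39962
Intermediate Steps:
I = 7718 (I = 361 + 7357 = 7718)
N(V, q) = q + V*q
(I + N(40, 4)) + 32080 = (7718 + 4*(1 + 40)) + 32080 = (7718 + 4*41) + 32080 = (7718 + 164) + 32080 = 7882 + 32080 = 39962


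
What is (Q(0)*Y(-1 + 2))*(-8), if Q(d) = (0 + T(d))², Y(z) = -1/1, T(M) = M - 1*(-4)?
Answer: 128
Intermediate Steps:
T(M) = 4 + M (T(M) = M + 4 = 4 + M)
Y(z) = -1 (Y(z) = -1*1 = -1)
Q(d) = (4 + d)² (Q(d) = (0 + (4 + d))² = (4 + d)²)
(Q(0)*Y(-1 + 2))*(-8) = ((4 + 0)²*(-1))*(-8) = (4²*(-1))*(-8) = (16*(-1))*(-8) = -16*(-8) = 128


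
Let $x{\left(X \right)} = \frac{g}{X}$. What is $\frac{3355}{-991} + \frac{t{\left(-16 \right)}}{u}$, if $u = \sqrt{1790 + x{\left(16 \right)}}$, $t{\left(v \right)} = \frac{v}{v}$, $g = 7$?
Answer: $- \frac{3355}{991} + \frac{4 \sqrt{3183}}{9549} \approx -3.3618$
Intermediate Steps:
$t{\left(v \right)} = 1$
$x{\left(X \right)} = \frac{7}{X}$
$u = \frac{3 \sqrt{3183}}{4}$ ($u = \sqrt{1790 + \frac{7}{16}} = \sqrt{\frac{28647}{16}} = \frac{3 \sqrt{3183}}{4} \approx 42.314$)
$\frac{3355}{-991} + \frac{t{\left(-16 \right)}}{u} = \frac{3355}{-991} + 1 \frac{1}{\frac{3}{4} \sqrt{3183}} = 3355 \left(- \frac{1}{991}\right) + 1 \frac{4 \sqrt{3183}}{9549} = - \frac{3355}{991} + \frac{4 \sqrt{3183}}{9549}$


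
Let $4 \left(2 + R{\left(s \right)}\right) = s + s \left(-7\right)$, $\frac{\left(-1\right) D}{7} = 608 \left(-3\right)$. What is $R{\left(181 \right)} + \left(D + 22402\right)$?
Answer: $\frac{69793}{2} \approx 34897.0$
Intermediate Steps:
$D = 12768$ ($D = - 7 \cdot 608 \left(-3\right) = \left(-7\right) \left(-1824\right) = 12768$)
$R{\left(s \right)} = -2 - \frac{3 s}{2}$ ($R{\left(s \right)} = -2 + \frac{s + s \left(-7\right)}{4} = -2 + \frac{s - 7 s}{4} = -2 + \frac{\left(-6\right) s}{4} = -2 - \frac{3 s}{2}$)
$R{\left(181 \right)} + \left(D + 22402\right) = \left(-2 - \frac{543}{2}\right) + \left(12768 + 22402\right) = \left(-2 - \frac{543}{2}\right) + 35170 = - \frac{547}{2} + 35170 = \frac{69793}{2}$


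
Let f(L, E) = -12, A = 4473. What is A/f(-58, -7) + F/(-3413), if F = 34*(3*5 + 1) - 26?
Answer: -5090855/13652 ≈ -372.90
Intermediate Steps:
F = 518 (F = 34*(15 + 1) - 26 = 34*16 - 26 = 544 - 26 = 518)
A/f(-58, -7) + F/(-3413) = 4473/(-12) + 518/(-3413) = 4473*(-1/12) + 518*(-1/3413) = -1491/4 - 518/3413 = -5090855/13652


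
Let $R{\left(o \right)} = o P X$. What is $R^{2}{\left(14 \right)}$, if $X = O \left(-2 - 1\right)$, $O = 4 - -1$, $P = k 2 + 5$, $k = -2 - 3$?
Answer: $1102500$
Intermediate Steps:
$k = -5$ ($k = -2 - 3 = -5$)
$P = -5$ ($P = \left(-5\right) 2 + 5 = -10 + 5 = -5$)
$O = 5$ ($O = 4 + 1 = 5$)
$X = -15$ ($X = 5 \left(-2 - 1\right) = 5 \left(-3\right) = -15$)
$R{\left(o \right)} = 75 o$ ($R{\left(o \right)} = o \left(-5\right) \left(-15\right) = - 5 o \left(-15\right) = 75 o$)
$R^{2}{\left(14 \right)} = \left(75 \cdot 14\right)^{2} = 1050^{2} = 1102500$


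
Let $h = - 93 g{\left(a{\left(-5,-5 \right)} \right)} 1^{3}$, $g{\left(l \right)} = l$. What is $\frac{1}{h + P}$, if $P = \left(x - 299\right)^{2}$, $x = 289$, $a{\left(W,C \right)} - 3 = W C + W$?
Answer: $- \frac{1}{2039} \approx -0.00049044$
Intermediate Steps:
$a{\left(W,C \right)} = 3 + W + C W$ ($a{\left(W,C \right)} = 3 + \left(W C + W\right) = 3 + \left(C W + W\right) = 3 + \left(W + C W\right) = 3 + W + C W$)
$P = 100$ ($P = \left(289 - 299\right)^{2} = \left(-10\right)^{2} = 100$)
$h = -2139$ ($h = - 93 \left(3 - 5 - -25\right) 1^{3} = - 93 \left(3 - 5 + 25\right) 1 = \left(-93\right) 23 \cdot 1 = \left(-2139\right) 1 = -2139$)
$\frac{1}{h + P} = \frac{1}{-2139 + 100} = \frac{1}{-2039} = - \frac{1}{2039}$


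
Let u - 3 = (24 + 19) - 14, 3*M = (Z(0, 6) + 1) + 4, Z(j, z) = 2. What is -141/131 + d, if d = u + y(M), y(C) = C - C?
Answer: 4051/131 ≈ 30.924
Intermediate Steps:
M = 7/3 (M = ((2 + 1) + 4)/3 = (3 + 4)/3 = (⅓)*7 = 7/3 ≈ 2.3333)
y(C) = 0
u = 32 (u = 3 + ((24 + 19) - 14) = 3 + (43 - 14) = 3 + 29 = 32)
d = 32 (d = 32 + 0 = 32)
-141/131 + d = -141/131 + 32 = 4051/131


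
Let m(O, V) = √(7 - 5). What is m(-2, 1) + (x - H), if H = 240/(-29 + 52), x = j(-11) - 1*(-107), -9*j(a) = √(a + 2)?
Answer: 2221/23 + √2 - I/3 ≈ 97.979 - 0.33333*I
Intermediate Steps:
j(a) = -√(2 + a)/9 (j(a) = -√(a + 2)/9 = -√(2 + a)/9)
m(O, V) = √2
x = 107 - I/3 (x = -√(2 - 11)/9 - 1*(-107) = -I/3 + 107 = 107 - I/3 ≈ 107.0 - 0.33333*I)
H = 240/23 ≈ 10.435
m(-2, 1) + (x - H) = √2 + ((107 - I/3) - 1*240/23) = √2 + ((107 - I/3) - 240/23) = √2 + (2221/23 - I/3) = 2221/23 + √2 - I/3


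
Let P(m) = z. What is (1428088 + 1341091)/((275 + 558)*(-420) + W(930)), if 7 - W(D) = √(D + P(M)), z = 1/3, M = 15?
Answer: -2906416742061/367191362036 + 2769179*√8373/367191362036 ≈ -7.9146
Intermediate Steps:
z = ⅓ ≈ 0.33333
P(m) = ⅓
W(D) = 7 - √(⅓ + D) (W(D) = 7 - √(D + ⅓) = 7 - √(⅓ + D))
(1428088 + 1341091)/((275 + 558)*(-420) + W(930)) = (1428088 + 1341091)/((275 + 558)*(-420) + (7 - √(3 + 9*930)/3)) = 2769179/(833*(-420) + (7 - √(3 + 8370)/3)) = 2769179/(-349860 + (7 - √8373/3)) = 2769179/(-349853 - √8373/3)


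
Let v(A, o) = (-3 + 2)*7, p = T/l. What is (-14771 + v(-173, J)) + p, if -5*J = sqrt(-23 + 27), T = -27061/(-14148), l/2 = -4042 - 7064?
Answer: -4644065973589/314255376 ≈ -14778.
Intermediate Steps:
l = -22212 (l = 2*(-4042 - 7064) = 2*(-11106) = -22212)
T = 27061/14148 (T = -27061*(-1/14148) = 27061/14148 ≈ 1.9127)
p = -27061/314255376 (p = (27061/14148)/(-22212) = (27061/14148)*(-1/22212) = -27061/314255376 ≈ -8.6111e-5)
J = -2/5 (J = -sqrt(-23 + 27)/5 = -sqrt(4)/5 = -1/5*2 = -2/5 ≈ -0.40000)
v(A, o) = -7 (v(A, o) = -1*7 = -7)
(-14771 + v(-173, J)) + p = (-14771 - 7) - 27061/314255376 = -14778 - 27061/314255376 = -4644065973589/314255376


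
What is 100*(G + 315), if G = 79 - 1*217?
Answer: 17700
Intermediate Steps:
G = -138 (G = 79 - 217 = -138)
100*(G + 315) = 100*(-138 + 315) = 100*177 = 17700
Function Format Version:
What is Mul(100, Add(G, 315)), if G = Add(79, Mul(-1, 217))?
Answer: 17700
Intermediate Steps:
G = -138 (G = Add(79, -217) = -138)
Mul(100, Add(G, 315)) = Mul(100, Add(-138, 315)) = Mul(100, 177) = 17700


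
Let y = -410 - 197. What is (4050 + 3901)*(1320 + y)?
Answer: 5669063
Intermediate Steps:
y = -607
(4050 + 3901)*(1320 + y) = (4050 + 3901)*(1320 - 607) = 7951*713 = 5669063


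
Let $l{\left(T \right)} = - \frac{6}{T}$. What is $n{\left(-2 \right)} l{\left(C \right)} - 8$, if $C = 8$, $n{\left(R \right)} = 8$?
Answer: $-14$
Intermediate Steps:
$n{\left(-2 \right)} l{\left(C \right)} - 8 = 8 \left(- \frac{6}{8}\right) - 8 = 8 \left(\left(-6\right) \frac{1}{8}\right) - 8 = 8 \left(- \frac{3}{4}\right) - 8 = -6 - 8 = -14$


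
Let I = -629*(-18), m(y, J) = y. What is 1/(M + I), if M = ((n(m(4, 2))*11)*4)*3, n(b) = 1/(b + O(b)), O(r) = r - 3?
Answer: 5/56742 ≈ 8.8118e-5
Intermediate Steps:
O(r) = -3 + r
n(b) = 1/(-3 + 2*b) (n(b) = 1/(b + (-3 + b)) = 1/(-3 + 2*b))
I = 11322
M = 132/5 (M = ((11/(-3 + 2*4))*4)*3 = ((11/(-3 + 8))*4)*3 = ((11/5)*4)*3 = (44/5)*3 = 132/5 ≈ 26.400)
1/(M + I) = 1/(132/5 + 11322) = 1/(56742/5) = 5/56742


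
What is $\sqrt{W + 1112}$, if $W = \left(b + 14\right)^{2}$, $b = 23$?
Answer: $\sqrt{2481} \approx 49.81$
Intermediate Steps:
$W = 1369$ ($W = \left(23 + 14\right)^{2} = 37^{2} = 1369$)
$\sqrt{W + 1112} = \sqrt{1369 + 1112} = \sqrt{2481}$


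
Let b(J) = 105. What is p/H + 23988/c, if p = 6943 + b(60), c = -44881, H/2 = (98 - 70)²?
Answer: 34838513/8796676 ≈ 3.9604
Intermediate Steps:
H = 1568 (H = 2*(98 - 70)² = 2*28² = 2*784 = 1568)
p = 7048 (p = 6943 + 105 = 7048)
p/H + 23988/c = 7048/1568 + 23988/(-44881) = 7048*(1/1568) + 23988*(-1/44881) = 881/196 - 23988/44881 = 34838513/8796676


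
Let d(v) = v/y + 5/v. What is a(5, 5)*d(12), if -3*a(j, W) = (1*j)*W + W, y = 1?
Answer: -745/6 ≈ -124.17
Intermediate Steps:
a(j, W) = -W/3 - W*j/3 (a(j, W) = -((1*j)*W + W)/3 = -(j*W + W)/3 = -(W*j + W)/3 = -(W + W*j)/3 = -W/3 - W*j/3)
d(v) = v + 5/v (d(v) = v/1 + 5/v = v*1 + 5/v = v + 5/v)
a(5, 5)*d(12) = (-⅓*5*(1 + 5))*(12 + 5/12) = (-⅓*5*6)*(12 + 5*(1/12)) = -10*(12 + 5/12) = -10*149/12 = -745/6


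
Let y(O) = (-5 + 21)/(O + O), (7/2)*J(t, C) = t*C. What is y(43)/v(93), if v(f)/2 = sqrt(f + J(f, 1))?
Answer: 4*sqrt(651)/11997 ≈ 0.0085070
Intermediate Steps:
J(t, C) = 2*C*t/7 (J(t, C) = 2*(t*C)/7 = 2*(C*t)/7 = 2*C*t/7)
v(f) = 6*sqrt(7)*sqrt(f)/7 (v(f) = 2*sqrt(f + (2/7)*1*f) = 2*sqrt(f + 2*f/7) = 2*sqrt(9*f/7) = 2*(3*sqrt(7)*sqrt(f)/7) = 6*sqrt(7)*sqrt(f)/7)
y(O) = 8/O (y(O) = 16/((2*O)) = 16*(1/(2*O)) = 8/O)
y(43)/v(93) = (8/43)/((6*sqrt(7)*sqrt(93)/7)) = (8*(1/43))/((6*sqrt(651)/7)) = 8*(sqrt(651)/558)/43 = 4*sqrt(651)/11997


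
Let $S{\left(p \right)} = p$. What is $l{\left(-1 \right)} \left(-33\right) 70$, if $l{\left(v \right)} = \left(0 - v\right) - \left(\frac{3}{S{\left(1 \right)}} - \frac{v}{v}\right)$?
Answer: $2310$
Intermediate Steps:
$l{\left(v \right)} = -2 - v$ ($l{\left(v \right)} = \left(0 - v\right) + \left(- \frac{3}{1} + \frac{v}{v}\right) = - v + \left(\left(-3\right) 1 + 1\right) = - v + \left(-3 + 1\right) = - v - 2 = -2 - v$)
$l{\left(-1 \right)} \left(-33\right) 70 = \left(-2 - -1\right) \left(-33\right) 70 = \left(-2 + 1\right) \left(-33\right) 70 = \left(-1\right) \left(-33\right) 70 = 33 \cdot 70 = 2310$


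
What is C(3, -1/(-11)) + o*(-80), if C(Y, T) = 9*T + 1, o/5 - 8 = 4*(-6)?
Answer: 70420/11 ≈ 6401.8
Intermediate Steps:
o = -80 (o = 40 + 5*(4*(-6)) = 40 + 5*(-24) = 40 - 120 = -80)
C(Y, T) = 1 + 9*T
C(3, -1/(-11)) + o*(-80) = (1 + 9*(-1/(-11))) - 80*(-80) = (1 + 9*(-1*(-1/11))) + 6400 = (1 + 9*(1/11)) + 6400 = (1 + 9/11) + 6400 = 20/11 + 6400 = 70420/11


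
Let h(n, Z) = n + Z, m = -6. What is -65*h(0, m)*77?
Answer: 30030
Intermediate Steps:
h(n, Z) = Z + n
-65*h(0, m)*77 = -65*(-6 + 0)*77 = -65*(-6)*77 = 390*77 = 30030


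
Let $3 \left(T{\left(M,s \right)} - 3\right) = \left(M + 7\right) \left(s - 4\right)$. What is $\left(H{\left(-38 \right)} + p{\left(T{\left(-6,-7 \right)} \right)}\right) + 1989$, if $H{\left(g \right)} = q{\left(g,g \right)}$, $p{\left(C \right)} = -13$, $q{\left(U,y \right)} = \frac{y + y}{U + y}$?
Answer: $1977$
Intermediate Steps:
$q{\left(U,y \right)} = \frac{2 y}{U + y}$
$T{\left(M,s \right)} = 3 + \frac{\left(-4 + s\right) \left(7 + M\right)}{3}$ ($T{\left(M,s \right)} = 3 + \frac{\left(M + 7\right) \left(s - 4\right)}{3} = 3 + \frac{\left(7 + M\right) \left(-4 + s\right)}{3} = 3 + \frac{\left(-4 + s\right) \left(7 + M\right)}{3}$)
$H{\left(g \right)} = 1$ ($H{\left(g \right)} = \frac{2 g}{g + g} = \frac{2 g}{2 g} = 2 g \frac{1}{2 g} = 1$)
$\left(H{\left(-38 \right)} + p{\left(T{\left(-6,-7 \right)} \right)}\right) + 1989 = \left(1 - 13\right) + 1989 = -12 + 1989 = 1977$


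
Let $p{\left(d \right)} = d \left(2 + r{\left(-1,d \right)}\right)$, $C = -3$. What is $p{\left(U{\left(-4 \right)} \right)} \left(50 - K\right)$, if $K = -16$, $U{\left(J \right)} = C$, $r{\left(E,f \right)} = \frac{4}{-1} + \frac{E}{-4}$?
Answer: $\frac{693}{2} \approx 346.5$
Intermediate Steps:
$r{\left(E,f \right)} = -4 - \frac{E}{4}$ ($r{\left(E,f \right)} = 4 \left(-1\right) + E \left(- \frac{1}{4}\right) = -4 - \frac{E}{4}$)
$U{\left(J \right)} = -3$
$p{\left(d \right)} = - \frac{7 d}{4}$ ($p{\left(d \right)} = d \left(2 - \frac{15}{4}\right) = d \left(- \frac{7}{4}\right) = - \frac{7 d}{4}$)
$p{\left(U{\left(-4 \right)} \right)} \left(50 - K\right) = \left(- \frac{7}{4}\right) \left(-3\right) \left(50 - -16\right) = \frac{21 \left(50 + 16\right)}{4} = \frac{21}{4} \cdot 66 = \frac{693}{2}$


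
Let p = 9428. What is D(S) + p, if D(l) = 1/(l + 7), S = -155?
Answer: 1395343/148 ≈ 9428.0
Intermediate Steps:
D(l) = 1/(7 + l)
D(S) + p = 1/(7 - 155) + 9428 = 1/(-148) + 9428 = -1/148 + 9428 = 1395343/148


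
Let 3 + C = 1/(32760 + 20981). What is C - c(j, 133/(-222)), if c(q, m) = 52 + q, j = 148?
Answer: -10909422/53741 ≈ -203.00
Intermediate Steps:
C = -161222/53741 (C = -3 + 1/(32760 + 20981) = -3 + 1/53741 = -161222/53741 ≈ -3.0000)
C - c(j, 133/(-222)) = -161222/53741 - (52 + 148) = -161222/53741 - 1*200 = -161222/53741 - 200 = -10909422/53741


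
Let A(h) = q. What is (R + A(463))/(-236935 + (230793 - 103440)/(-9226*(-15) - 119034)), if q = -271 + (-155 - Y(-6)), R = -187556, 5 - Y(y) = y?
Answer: 1212930836/1528662169 ≈ 0.79346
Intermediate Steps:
Y(y) = 5 - y
q = -437 (q = -271 + (-155 - (5 - 1*(-6))) = -271 + (-155 - (5 + 6)) = -271 + (-155 - 1*11) = -271 + (-155 - 11) = -271 - 166 = -437)
A(h) = -437
(R + A(463))/(-236935 + (230793 - 103440)/(-9226*(-15) - 119034)) = (-187556 - 437)/(-236935 + (230793 - 103440)/(-9226*(-15) - 119034)) = -187993/(-236935 + 127353/(138390 - 119034)) = -187993/(-236935 + 127353/19356) = -187993/(-236935 + 127353*(1/19356)) = -187993/(-236935 + 42451/6452) = -187993/(-1528662169/6452) = -187993*(-6452/1528662169) = 1212930836/1528662169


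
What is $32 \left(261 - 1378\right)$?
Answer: $-35744$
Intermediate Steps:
$32 \left(261 - 1378\right) = 32 \left(-1117\right) = -35744$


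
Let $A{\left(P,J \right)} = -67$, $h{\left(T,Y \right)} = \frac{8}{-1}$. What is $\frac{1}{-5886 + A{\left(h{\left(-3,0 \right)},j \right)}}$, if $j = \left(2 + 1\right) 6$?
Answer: $- \frac{1}{5953} \approx -0.00016798$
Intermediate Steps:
$h{\left(T,Y \right)} = -8$ ($h{\left(T,Y \right)} = 8 \left(-1\right) = -8$)
$j = 18$ ($j = 3 \cdot 6 = 18$)
$\frac{1}{-5886 + A{\left(h{\left(-3,0 \right)},j \right)}} = \frac{1}{-5886 - 67} = \frac{1}{-5953} = - \frac{1}{5953}$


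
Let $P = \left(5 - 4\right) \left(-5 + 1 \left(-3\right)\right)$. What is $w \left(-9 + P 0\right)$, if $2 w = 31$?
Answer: $- \frac{279}{2} \approx -139.5$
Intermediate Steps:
$w = \frac{31}{2}$ ($w = \frac{1}{2} \cdot 31 = \frac{31}{2} \approx 15.5$)
$P = -8$ ($P = 1 \left(-5 - 3\right) = 1 \left(-8\right) = -8$)
$w \left(-9 + P 0\right) = \frac{31 \left(-9 - 0\right)}{2} = \frac{31 \left(-9 + 0\right)}{2} = \frac{31}{2} \left(-9\right) = - \frac{279}{2}$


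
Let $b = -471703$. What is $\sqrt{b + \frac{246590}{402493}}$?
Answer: $\frac{i \sqrt{76416076869709577}}{402493} \approx 686.81 i$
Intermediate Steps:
$\sqrt{b + \frac{246590}{402493}} = \sqrt{-471703 + \frac{246590}{402493}} = \sqrt{- \frac{189856908989}{402493}} = \frac{i \sqrt{76416076869709577}}{402493}$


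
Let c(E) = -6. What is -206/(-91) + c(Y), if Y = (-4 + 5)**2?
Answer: -340/91 ≈ -3.7363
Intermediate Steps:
Y = 1 (Y = 1**2 = 1)
-206/(-91) + c(Y) = -206/(-91) - 6 = -206*(-1/91) - 6 = 206/91 - 6 = -340/91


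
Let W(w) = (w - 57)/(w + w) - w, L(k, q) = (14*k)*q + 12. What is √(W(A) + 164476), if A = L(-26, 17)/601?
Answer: √141638672415617441/927944 ≈ 405.57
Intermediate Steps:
L(k, q) = 12 + 14*k*q (L(k, q) = 14*k*q + 12 = 12 + 14*k*q)
A = -6176/601 (A = (12 + 14*(-26)*17)/601 = (12 - 6188)*(1/601) = -6176*1/601 = -6176/601 ≈ -10.276)
W(w) = -w + (-57 + w)/(2*w) (W(w) = (-57 + w)/((2*w)) - w = (-57 + w)*(1/(2*w)) - w = (-57 + w)/(2*w) - w = -w + (-57 + w)/(2*w))
√(W(A) + 164476) = √((½ - 1*(-6176/601) - 57/(2*(-6176/601))) + 164476) = √((½ + 6176/601 - 57/2*(-601/6176)) + 164476) = √((½ + 6176/601 + 34257/12352) + 164476) = √(100586185/7423552 + 164476) = √(1221096724937/7423552) = √141638672415617441/927944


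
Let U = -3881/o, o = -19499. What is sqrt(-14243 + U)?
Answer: 2*I*sqrt(1353817402906)/19499 ≈ 119.34*I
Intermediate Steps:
U = 3881/19499 (U = -3881/(-19499) = -3881*(-1/19499) = 3881/19499 ≈ 0.19904)
sqrt(-14243 + U) = sqrt(-14243 + 3881/19499) = sqrt(-277720376/19499) = 2*I*sqrt(1353817402906)/19499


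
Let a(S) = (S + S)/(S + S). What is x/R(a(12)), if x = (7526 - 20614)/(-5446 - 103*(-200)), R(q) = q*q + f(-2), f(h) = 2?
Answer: -6544/22731 ≈ -0.28789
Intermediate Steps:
a(S) = 1 (a(S) = (2*S)/((2*S)) = (2*S)*(1/(2*S)) = 1)
R(q) = 2 + q² (R(q) = q*q + 2 = q² + 2 = 2 + q²)
x = -6544/7577 (x = -13088/(-5446 + 20600) = -13088/15154 = -13088*1/15154 = -6544/7577 ≈ -0.86367)
x/R(a(12)) = -6544/(7577*(2 + 1²)) = -6544/(7577*(2 + 1)) = -6544/7577/3 = -6544/7577*⅓ = -6544/22731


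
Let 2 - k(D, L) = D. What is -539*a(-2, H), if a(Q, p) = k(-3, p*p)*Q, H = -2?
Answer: 5390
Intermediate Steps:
k(D, L) = 2 - D
a(Q, p) = 5*Q (a(Q, p) = (2 - 1*(-3))*Q = (2 + 3)*Q = 5*Q)
-539*a(-2, H) = -2695*(-2) = -539*(-10) = 5390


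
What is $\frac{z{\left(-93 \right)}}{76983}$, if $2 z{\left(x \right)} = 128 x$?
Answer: $- \frac{1984}{25661} \approx -0.077316$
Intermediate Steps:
$z{\left(x \right)} = 64 x$ ($z{\left(x \right)} = \frac{128 x}{2} = 64 x$)
$\frac{z{\left(-93 \right)}}{76983} = \frac{64 \left(-93\right)}{76983} = \left(-5952\right) \frac{1}{76983} = - \frac{1984}{25661}$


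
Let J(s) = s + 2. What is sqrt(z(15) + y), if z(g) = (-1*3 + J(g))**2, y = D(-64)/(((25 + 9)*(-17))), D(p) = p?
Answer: 2*sqrt(14169)/17 ≈ 14.004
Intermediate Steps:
J(s) = 2 + s
y = 32/289 (y = -64*(-1/(17*(25 + 9))) = -64/(34*(-17)) = -64/(-578) = -64*(-1/578) = 32/289 ≈ 0.11073)
z(g) = (-1 + g)**2 (z(g) = (-1*3 + (2 + g))**2 = (-3 + (2 + g))**2 = (-1 + g)**2)
sqrt(z(15) + y) = sqrt((-1 + 15)**2 + 32/289) = sqrt(14**2 + 32/289) = sqrt(196 + 32/289) = sqrt(56676/289) = 2*sqrt(14169)/17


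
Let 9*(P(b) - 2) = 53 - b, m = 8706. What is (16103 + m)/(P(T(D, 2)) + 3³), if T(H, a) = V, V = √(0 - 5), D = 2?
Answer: 23370078/32867 + 74427*I*√5/32867 ≈ 711.05 + 5.0636*I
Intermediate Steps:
V = I*√5 (V = √(-5) = I*√5 ≈ 2.2361*I)
T(H, a) = I*√5
P(b) = 71/9 - b/9 (P(b) = 2 + (53 - b)/9 = 2 + (53/9 - b/9) = 71/9 - b/9)
(16103 + m)/(P(T(D, 2)) + 3³) = (16103 + 8706)/((71/9 - I*√5/9) + 3³) = 24809/((71/9 - I*√5/9) + 27) = 24809/(314/9 - I*√5/9)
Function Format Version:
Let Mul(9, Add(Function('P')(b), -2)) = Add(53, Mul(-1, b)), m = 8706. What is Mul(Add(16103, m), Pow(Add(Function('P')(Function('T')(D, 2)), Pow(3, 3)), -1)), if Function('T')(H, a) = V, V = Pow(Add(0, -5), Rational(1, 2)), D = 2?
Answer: Add(Rational(23370078, 32867), Mul(Rational(74427, 32867), I, Pow(5, Rational(1, 2)))) ≈ Add(711.05, Mul(5.0636, I))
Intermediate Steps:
V = Mul(I, Pow(5, Rational(1, 2))) (V = Pow(-5, Rational(1, 2)) = Mul(I, Pow(5, Rational(1, 2))) ≈ Mul(2.2361, I))
Function('T')(H, a) = Mul(I, Pow(5, Rational(1, 2)))
Function('P')(b) = Add(Rational(71, 9), Mul(Rational(-1, 9), b)) (Function('P')(b) = Add(2, Mul(Rational(1, 9), Add(53, Mul(-1, b)))) = Add(2, Add(Rational(53, 9), Mul(Rational(-1, 9), b))) = Add(Rational(71, 9), Mul(Rational(-1, 9), b)))
Mul(Add(16103, m), Pow(Add(Function('P')(Function('T')(D, 2)), Pow(3, 3)), -1)) = Mul(Add(16103, 8706), Pow(Add(Add(Rational(71, 9), Mul(Rational(-1, 9), Mul(I, Pow(5, Rational(1, 2))))), Pow(3, 3)), -1)) = Mul(24809, Pow(Add(Add(Rational(71, 9), Mul(Rational(-1, 9), I, Pow(5, Rational(1, 2)))), 27), -1)) = Mul(24809, Pow(Add(Rational(314, 9), Mul(Rational(-1, 9), I, Pow(5, Rational(1, 2)))), -1))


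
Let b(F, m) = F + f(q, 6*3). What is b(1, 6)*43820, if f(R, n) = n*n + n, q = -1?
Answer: 15030260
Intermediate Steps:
f(R, n) = n + n**2 (f(R, n) = n**2 + n = n + n**2)
b(F, m) = 342 + F (b(F, m) = F + (6*3)*(1 + 6*3) = F + 18*(1 + 18) = F + 18*19 = F + 342 = 342 + F)
b(1, 6)*43820 = (342 + 1)*43820 = 343*43820 = 15030260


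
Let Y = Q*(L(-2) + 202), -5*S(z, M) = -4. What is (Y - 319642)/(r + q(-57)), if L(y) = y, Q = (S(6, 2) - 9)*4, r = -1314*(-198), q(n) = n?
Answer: -108734/86705 ≈ -1.2541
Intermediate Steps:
S(z, M) = ⅘ (S(z, M) = -⅕*(-4) = ⅘)
r = 260172
Q = -164/5 (Q = (⅘ - 9)*4 = -41/5*4 = -164/5 ≈ -32.800)
Y = -6560 (Y = -164*(-2 + 202)/5 = -164/5*200 = -6560)
(Y - 319642)/(r + q(-57)) = (-6560 - 319642)/(260172 - 57) = -326202/260115 = -326202*1/260115 = -108734/86705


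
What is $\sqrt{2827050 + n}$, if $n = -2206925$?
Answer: $55 \sqrt{205} \approx 787.48$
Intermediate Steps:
$\sqrt{2827050 + n} = \sqrt{2827050 - 2206925} = \sqrt{620125} = 55 \sqrt{205}$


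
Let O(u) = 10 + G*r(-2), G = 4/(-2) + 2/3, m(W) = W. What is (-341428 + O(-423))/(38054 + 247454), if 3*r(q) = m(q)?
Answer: -1536377/1284786 ≈ -1.1958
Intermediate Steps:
r(q) = q/3
G = -4/3 (G = 4*(-½) + 2*(⅓) = -2 + ⅔ = -4/3 ≈ -1.3333)
O(u) = 98/9 (O(u) = 10 - 4*(-2)/9 = 10 - 4/3*(-⅔) = 10 + 8/9 = 98/9)
(-341428 + O(-423))/(38054 + 247454) = (-341428 + 98/9)/(38054 + 247454) = -3072754/9/285508 = -3072754/9*1/285508 = -1536377/1284786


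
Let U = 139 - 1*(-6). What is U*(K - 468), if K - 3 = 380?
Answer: -12325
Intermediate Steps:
K = 383 (K = 3 + 380 = 383)
U = 145 (U = 139 + 6 = 145)
U*(K - 468) = 145*(383 - 468) = 145*(-85) = -12325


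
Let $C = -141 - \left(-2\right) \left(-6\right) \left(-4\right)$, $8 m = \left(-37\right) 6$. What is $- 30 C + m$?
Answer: $\frac{11049}{4} \approx 2762.3$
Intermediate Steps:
$m = - \frac{111}{4}$ ($m = \frac{\left(-37\right) 6}{8} = \frac{1}{8} \left(-222\right) = - \frac{111}{4} \approx -27.75$)
$C = -93$ ($C = -141 - 12 \left(-4\right) = -141 - -48 = -141 + 48 = -93$)
$- 30 C + m = \left(-30\right) \left(-93\right) - \frac{111}{4} = 2790 - \frac{111}{4} = \frac{11049}{4}$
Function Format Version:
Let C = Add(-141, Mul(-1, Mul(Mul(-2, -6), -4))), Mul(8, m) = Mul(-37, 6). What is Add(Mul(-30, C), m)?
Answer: Rational(11049, 4) ≈ 2762.3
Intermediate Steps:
m = Rational(-111, 4) (m = Mul(Rational(1, 8), Mul(-37, 6)) = Mul(Rational(1, 8), -222) = Rational(-111, 4) ≈ -27.750)
C = -93 (C = Add(-141, Mul(-1, Mul(12, -4))) = Add(-141, Mul(-1, -48)) = Add(-141, 48) = -93)
Add(Mul(-30, C), m) = Add(Mul(-30, -93), Rational(-111, 4)) = Add(2790, Rational(-111, 4)) = Rational(11049, 4)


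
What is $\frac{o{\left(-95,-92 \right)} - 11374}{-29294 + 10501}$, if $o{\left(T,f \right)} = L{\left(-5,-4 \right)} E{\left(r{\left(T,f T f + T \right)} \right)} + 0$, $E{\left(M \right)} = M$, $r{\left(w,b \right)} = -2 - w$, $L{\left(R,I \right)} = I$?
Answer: $\frac{11746}{18793} \approx 0.62502$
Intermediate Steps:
$o{\left(T,f \right)} = 8 + 4 T$ ($o{\left(T,f \right)} = - 4 \left(-2 - T\right) + 0 = \left(8 + 4 T\right) + 0 = 8 + 4 T$)
$\frac{o{\left(-95,-92 \right)} - 11374}{-29294 + 10501} = \frac{\left(8 + 4 \left(-95\right)\right) - 11374}{-29294 + 10501} = \frac{\left(8 - 380\right) - 11374}{-18793} = \left(-372 - 11374\right) \left(- \frac{1}{18793}\right) = \left(-11746\right) \left(- \frac{1}{18793}\right) = \frac{11746}{18793}$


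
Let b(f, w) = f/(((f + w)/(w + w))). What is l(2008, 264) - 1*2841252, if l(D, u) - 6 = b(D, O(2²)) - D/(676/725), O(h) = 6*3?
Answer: -486775364476/171197 ≈ -2.8434e+6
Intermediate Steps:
O(h) = 18
b(f, w) = 2*f*w/(f + w) (b(f, w) = f/(((f + w)/((2*w)))) = f/(((f + w)*(1/(2*w)))) = f/(((f + w)/(2*w))) = f*(2*w/(f + w)) = 2*f*w/(f + w))
l(D, u) = 6 - 725*D/676 + 36*D/(18 + D) (l(D, u) = 6 + (2*D*18/(D + 18) - D/(676/725)) = 6 + (2*D*18/(18 + D) - D/(676*(1/725))) = 6 + (36*D/(18 + D) - D/676/725) = 6 + (36*D/(18 + D) - D*725/676) = 6 + (36*D/(18 + D) - 725*D/676) = 6 + (-725*D/676 + 36*D/(18 + D)) = 6 - 725*D/676 + 36*D/(18 + D))
l(2008, 264) - 1*2841252 = (73008 - 725*2008² + 15342*2008)/(676*(18 + 2008)) - 1*2841252 = (1/676)*(73008 - 725*4032064 + 30806736)/2026 - 2841252 = (1/676)*(1/2026)*(73008 - 2923246400 + 30806736) - 2841252 = (1/676)*(1/2026)*(-2892366656) - 2841252 = -361545832/171197 - 2841252 = -486775364476/171197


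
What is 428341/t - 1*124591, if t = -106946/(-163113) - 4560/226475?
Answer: 2579670805212961/4695360014 ≈ 5.4941e+5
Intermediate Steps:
t = 4695360014/7388203335 (t = -106946*(-1/163113) - 4560*1/226475 = 106946/163113 - 912/45295 = 4695360014/7388203335 ≈ 0.63552)
428341/t - 1*124591 = 428341/(4695360014/7388203335) - 1*124591 = 428341*(7388203335/4695360014) - 124591 = 3164670404717235/4695360014 - 124591 = 2579670805212961/4695360014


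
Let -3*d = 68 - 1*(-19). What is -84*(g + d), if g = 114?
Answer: -7140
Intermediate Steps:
d = -29 (d = -(68 - 1*(-19))/3 = -(68 + 19)/3 = -⅓*87 = -29)
-84*(g + d) = -84*(114 - 29) = -84*85 = -7140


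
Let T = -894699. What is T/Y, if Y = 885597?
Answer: -298233/295199 ≈ -1.0103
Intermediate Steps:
T/Y = -894699/885597 = -894699*1/885597 = -298233/295199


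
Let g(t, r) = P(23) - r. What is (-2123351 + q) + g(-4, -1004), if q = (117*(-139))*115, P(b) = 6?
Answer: -3992586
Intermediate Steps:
g(t, r) = 6 - r
q = -1870245 (q = -16263*115 = -1870245)
(-2123351 + q) + g(-4, -1004) = (-2123351 - 1870245) + (6 - 1*(-1004)) = -3993596 + (6 + 1004) = -3993596 + 1010 = -3992586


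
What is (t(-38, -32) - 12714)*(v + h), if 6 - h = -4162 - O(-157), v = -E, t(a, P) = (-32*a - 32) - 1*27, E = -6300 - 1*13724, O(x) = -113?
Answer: -278281003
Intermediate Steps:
E = -20024 (E = -6300 - 13724 = -20024)
t(a, P) = -59 - 32*a (t(a, P) = (-32 - 32*a) - 27 = -59 - 32*a)
v = 20024 (v = -1*(-20024) = 20024)
h = 4055 (h = 6 - (-4162 - 1*(-113)) = 6 - (-4162 + 113) = 6 - 1*(-4049) = 6 + 4049 = 4055)
(t(-38, -32) - 12714)*(v + h) = ((-59 - 32*(-38)) - 12714)*(20024 + 4055) = ((-59 + 1216) - 12714)*24079 = (1157 - 12714)*24079 = -11557*24079 = -278281003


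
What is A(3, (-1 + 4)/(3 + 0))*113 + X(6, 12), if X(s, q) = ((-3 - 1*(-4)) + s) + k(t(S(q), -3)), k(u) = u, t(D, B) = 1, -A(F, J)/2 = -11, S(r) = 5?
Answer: 2494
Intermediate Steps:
A(F, J) = 22 (A(F, J) = -2*(-11) = 22)
X(s, q) = 2 + s (X(s, q) = ((-3 - 1*(-4)) + s) + 1 = ((-3 + 4) + s) + 1 = (1 + s) + 1 = 2 + s)
A(3, (-1 + 4)/(3 + 0))*113 + X(6, 12) = 22*113 + (2 + 6) = 2486 + 8 = 2494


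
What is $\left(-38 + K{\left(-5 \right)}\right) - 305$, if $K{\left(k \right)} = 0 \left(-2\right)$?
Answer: $-343$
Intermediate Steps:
$K{\left(k \right)} = 0$
$\left(-38 + K{\left(-5 \right)}\right) - 305 = \left(-38 + 0\right) - 305 = -38 - 305 = -343$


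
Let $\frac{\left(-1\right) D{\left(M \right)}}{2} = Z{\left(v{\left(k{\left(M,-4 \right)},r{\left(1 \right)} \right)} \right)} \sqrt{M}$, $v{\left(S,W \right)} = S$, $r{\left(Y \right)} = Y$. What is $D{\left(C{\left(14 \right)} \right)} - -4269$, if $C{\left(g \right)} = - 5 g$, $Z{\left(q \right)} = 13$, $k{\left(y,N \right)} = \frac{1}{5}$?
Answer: $4269 - 26 i \sqrt{70} \approx 4269.0 - 217.53 i$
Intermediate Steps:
$k{\left(y,N \right)} = \frac{1}{5}$
$D{\left(M \right)} = - 26 \sqrt{M}$ ($D{\left(M \right)} = - 2 \cdot 13 \sqrt{M} = - 26 \sqrt{M}$)
$D{\left(C{\left(14 \right)} \right)} - -4269 = - 26 \sqrt{\left(-5\right) 14} - -4269 = - 26 \sqrt{-70} + 4269 = - 26 i \sqrt{70} + 4269 = 4269 - 26 i \sqrt{70}$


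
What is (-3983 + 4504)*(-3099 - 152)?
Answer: -1693771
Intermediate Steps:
(-3983 + 4504)*(-3099 - 152) = 521*(-3251) = -1693771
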